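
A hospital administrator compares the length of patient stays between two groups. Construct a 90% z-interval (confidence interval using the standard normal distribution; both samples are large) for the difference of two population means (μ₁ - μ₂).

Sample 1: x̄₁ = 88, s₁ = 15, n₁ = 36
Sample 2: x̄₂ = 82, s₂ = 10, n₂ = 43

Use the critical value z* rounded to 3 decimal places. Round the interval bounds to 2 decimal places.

Both samples are large (n₁ = 36 ≥ 30, n₂ = 43 ≥ 30), so a z-interval for the difference of means applies.

Point estimate: x̄₁ - x̄₂ = 88 - 82 = 6

Standard error: SE = √(s₁²/n₁ + s₂²/n₂)
= √(15²/36 + 10²/43)
= √(6.250000 + 2.325581)
= 2.928409

For 90% confidence, z* = 1.645 (from standard normal table)
Margin of error: E = z* × SE = 1.645 × 2.928409 = 4.8172

Z-interval: (x̄₁ - x̄₂) ± E = 6 ± 4.8172 = (1.1828, 10.8172)

Rounded to 2 decimal places:

(1.18, 10.82)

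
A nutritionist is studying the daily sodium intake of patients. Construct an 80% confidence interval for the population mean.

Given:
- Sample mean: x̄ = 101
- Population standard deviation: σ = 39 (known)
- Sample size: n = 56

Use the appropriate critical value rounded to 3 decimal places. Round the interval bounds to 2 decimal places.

The population standard deviation σ is known, so use a z-interval (standard normal critical value).

For 80% confidence, z* = 1.282 (from standard normal table)

Standard error: SE = σ/√n = 39/√56 = 5.211594

Margin of error: E = z* × SE = 1.282 × 5.211594 = 6.6813

Z-interval: x̄ ± E = 101 ± 6.6813 = (94.3187, 107.6813)

Rounded to 2 decimal places:

(94.32, 107.68)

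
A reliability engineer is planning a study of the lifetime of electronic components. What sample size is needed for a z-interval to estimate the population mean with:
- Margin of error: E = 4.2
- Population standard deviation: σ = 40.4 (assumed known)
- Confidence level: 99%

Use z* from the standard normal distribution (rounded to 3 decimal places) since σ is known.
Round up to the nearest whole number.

Using z* since population σ is known (z-interval formula).

For 99% confidence, z* = 2.576 (from standard normal table)

Sample size formula for z-interval: n = (z*σ/E)²

n = (2.576 × 40.4 / 4.2)²
  = (24.778667)²
  = 613.9823

Round up to the nearest whole number: n = 614

614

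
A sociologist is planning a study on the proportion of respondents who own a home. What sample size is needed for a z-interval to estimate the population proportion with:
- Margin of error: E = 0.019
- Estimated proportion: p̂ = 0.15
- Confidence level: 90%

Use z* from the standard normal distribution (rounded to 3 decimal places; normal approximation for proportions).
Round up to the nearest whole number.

Using z* for proportion z-interval (normal approximation).

For 90% confidence, z* = 1.645 (from standard normal table)

Sample size formula for proportion z-interval: n = z*²p̂(1-p̂)/E²

n = 1.645² × 0.15 × 0.85 / 0.019²
  = 2.706025 × 0.1275 / 0.000361
  = 955.7291

Round up to the nearest whole number: n = 956

956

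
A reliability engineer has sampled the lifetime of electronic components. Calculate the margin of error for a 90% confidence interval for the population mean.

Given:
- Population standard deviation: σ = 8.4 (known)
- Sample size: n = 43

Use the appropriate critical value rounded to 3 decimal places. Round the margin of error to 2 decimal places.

The population standard deviation σ is known, so use the z-interval margin of error formula.

For 90% confidence, z* = 1.645 (from standard normal table)

Margin of error formula for z-interval: E = z* × σ/√n

E = 1.645 × 8.4/√43
  = 1.645 × 1.280988
  = 2.1072

Rounded to 2 decimal places:

2.11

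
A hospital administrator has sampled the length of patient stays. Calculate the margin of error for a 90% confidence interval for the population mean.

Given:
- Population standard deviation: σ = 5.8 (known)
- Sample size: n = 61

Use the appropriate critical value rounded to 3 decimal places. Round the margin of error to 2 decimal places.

The population standard deviation σ is known, so use the z-interval margin of error formula.

For 90% confidence, z* = 1.645 (from standard normal table)

Margin of error formula for z-interval: E = z* × σ/√n

E = 1.645 × 5.8/√61
  = 1.645 × 0.742614
  = 1.2216

Rounded to 2 decimal places:

1.22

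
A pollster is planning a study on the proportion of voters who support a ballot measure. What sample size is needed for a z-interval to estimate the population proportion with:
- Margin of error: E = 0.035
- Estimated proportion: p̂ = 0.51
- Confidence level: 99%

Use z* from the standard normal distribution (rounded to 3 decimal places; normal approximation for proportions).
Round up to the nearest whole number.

Using z* for proportion z-interval (normal approximation).

For 99% confidence, z* = 2.576 (from standard normal table)

Sample size formula for proportion z-interval: n = z*²p̂(1-p̂)/E²

n = 2.576² × 0.51 × 0.49 / 0.035²
  = 6.635776 × 0.2499 / 0.001225
  = 1353.6983

Round up to the nearest whole number: n = 1354

1354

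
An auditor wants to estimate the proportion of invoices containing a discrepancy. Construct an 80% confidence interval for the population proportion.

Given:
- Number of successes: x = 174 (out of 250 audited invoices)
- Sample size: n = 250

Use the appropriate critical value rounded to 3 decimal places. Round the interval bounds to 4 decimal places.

Sample proportion: p̂ = 174/250 = 0.696000

Check conditions for normal approximation:
  np̂ = 174 ≥ 10 ✓
  n(1-p̂) = 76 ≥ 10 ✓

The sample is large enough, so use a z-interval (normal approximation) for the proportion.

For 80% confidence, z* = 1.282 (from standard normal table)

Standard error: SE = √(p̂(1-p̂)/n) = √(0.696000×0.304000/250) = 0.02909185

Margin of error: E = z* × SE = 1.282 × 0.02909185 = 0.037296

Z-interval: p̂ ± E = 0.696000 ± 0.037296 = (0.658704, 0.733296)

Rounded to 4 decimal places:

(0.6587, 0.7333)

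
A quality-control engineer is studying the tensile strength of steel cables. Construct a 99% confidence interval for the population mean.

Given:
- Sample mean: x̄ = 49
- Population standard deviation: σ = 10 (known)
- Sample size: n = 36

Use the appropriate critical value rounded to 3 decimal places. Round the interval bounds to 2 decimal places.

The population standard deviation σ is known, so use a z-interval (standard normal critical value).

For 99% confidence, z* = 2.576 (from standard normal table)

Standard error: SE = σ/√n = 10/√36 = 1.666667

Margin of error: E = z* × SE = 2.576 × 1.666667 = 4.2933

Z-interval: x̄ ± E = 49 ± 4.2933 = (44.7067, 53.2933)

Rounded to 2 decimal places:

(44.71, 53.29)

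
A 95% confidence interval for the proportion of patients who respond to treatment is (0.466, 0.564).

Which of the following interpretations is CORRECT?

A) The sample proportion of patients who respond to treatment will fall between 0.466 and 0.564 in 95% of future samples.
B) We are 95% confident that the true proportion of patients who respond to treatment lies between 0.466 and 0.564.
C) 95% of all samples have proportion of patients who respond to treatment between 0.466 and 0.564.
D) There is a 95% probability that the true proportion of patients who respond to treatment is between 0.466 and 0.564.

A confidence interval represents our confidence in the procedure, not a probability statement about the parameter.

Key concept: If we repeated this sampling process many times and computed a 95% CI each time, about 95% of those intervals would contain the true population parameter.

For this specific interval (0.466, 0.564):
- Midpoint (point estimate): 0.515
- Margin of error: 0.049

The correct interpretation is the one stating confidence that the true parameter lies in the interval — option B.

B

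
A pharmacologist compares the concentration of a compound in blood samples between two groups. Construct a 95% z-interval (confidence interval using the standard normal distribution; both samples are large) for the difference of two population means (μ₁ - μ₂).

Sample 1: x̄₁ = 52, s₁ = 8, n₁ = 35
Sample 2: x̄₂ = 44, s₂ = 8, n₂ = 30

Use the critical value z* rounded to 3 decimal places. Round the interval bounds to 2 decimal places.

Both samples are large (n₁ = 35 ≥ 30, n₂ = 30 ≥ 30), so a z-interval for the difference of means applies.

Point estimate: x̄₁ - x̄₂ = 52 - 44 = 8

Standard error: SE = √(s₁²/n₁ + s₂²/n₂)
= √(8²/35 + 8²/30)
= √(1.828571 + 2.133333)
= 1.990453

For 95% confidence, z* = 1.96 (from standard normal table)
Margin of error: E = z* × SE = 1.96 × 1.990453 = 3.9013

Z-interval: (x̄₁ - x̄₂) ± E = 8 ± 3.9013 = (4.0987, 11.9013)

Rounded to 2 decimal places:

(4.10, 11.90)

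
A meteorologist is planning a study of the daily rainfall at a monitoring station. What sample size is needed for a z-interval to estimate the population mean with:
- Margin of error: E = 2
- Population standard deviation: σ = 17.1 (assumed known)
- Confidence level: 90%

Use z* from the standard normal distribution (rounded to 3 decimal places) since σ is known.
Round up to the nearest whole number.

Using z* since population σ is known (z-interval formula).

For 90% confidence, z* = 1.645 (from standard normal table)

Sample size formula for z-interval: n = (z*σ/E)²

n = (1.645 × 17.1 / 2)²
  = (14.064750)²
  = 197.8172

Round up to the nearest whole number: n = 198

198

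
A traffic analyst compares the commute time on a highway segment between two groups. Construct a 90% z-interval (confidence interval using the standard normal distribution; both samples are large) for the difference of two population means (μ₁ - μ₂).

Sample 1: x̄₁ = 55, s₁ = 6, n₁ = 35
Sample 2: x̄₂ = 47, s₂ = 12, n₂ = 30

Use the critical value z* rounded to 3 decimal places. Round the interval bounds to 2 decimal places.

Both samples are large (n₁ = 35 ≥ 30, n₂ = 30 ≥ 30), so a z-interval for the difference of means applies.

Point estimate: x̄₁ - x̄₂ = 55 - 47 = 8

Standard error: SE = √(s₁²/n₁ + s₂²/n₂)
= √(6²/35 + 12²/30)
= √(1.028571 + 4.800000)
= 2.414243

For 90% confidence, z* = 1.645 (from standard normal table)
Margin of error: E = z* × SE = 1.645 × 2.414243 = 3.9714

Z-interval: (x̄₁ - x̄₂) ± E = 8 ± 3.9714 = (4.0286, 11.9714)

Rounded to 2 decimal places:

(4.03, 11.97)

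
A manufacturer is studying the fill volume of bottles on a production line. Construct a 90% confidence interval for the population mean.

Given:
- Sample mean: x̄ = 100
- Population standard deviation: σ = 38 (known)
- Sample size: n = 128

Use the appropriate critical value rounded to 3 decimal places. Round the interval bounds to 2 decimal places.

The population standard deviation σ is known, so use a z-interval (standard normal critical value).

For 90% confidence, z* = 1.645 (from standard normal table)

Standard error: SE = σ/√n = 38/√128 = 3.358757

Margin of error: E = z* × SE = 1.645 × 3.358757 = 5.5252

Z-interval: x̄ ± E = 100 ± 5.5252 = (94.4748, 105.5252)

Rounded to 2 decimal places:

(94.47, 105.53)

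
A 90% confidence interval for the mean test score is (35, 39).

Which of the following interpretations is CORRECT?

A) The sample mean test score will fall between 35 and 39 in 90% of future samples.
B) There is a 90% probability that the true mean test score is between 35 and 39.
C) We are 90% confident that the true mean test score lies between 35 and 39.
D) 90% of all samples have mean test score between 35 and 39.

A confidence interval represents our confidence in the procedure, not a probability statement about the parameter.

Key concept: If we repeated this sampling process many times and computed a 90% CI each time, about 90% of those intervals would contain the true population parameter.

For this specific interval (35, 39):
- Midpoint (point estimate): 37
- Margin of error: 2

The correct interpretation is the one stating confidence that the true parameter lies in the interval — option C.

C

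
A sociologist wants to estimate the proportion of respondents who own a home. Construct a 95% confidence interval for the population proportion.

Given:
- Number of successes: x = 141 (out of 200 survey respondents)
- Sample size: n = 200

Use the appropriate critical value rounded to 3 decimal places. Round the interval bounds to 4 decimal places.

Sample proportion: p̂ = 141/200 = 0.705000

Check conditions for normal approximation:
  np̂ = 141 ≥ 10 ✓
  n(1-p̂) = 59 ≥ 10 ✓

The sample is large enough, so use a z-interval (normal approximation) for the proportion.

For 95% confidence, z* = 1.96 (from standard normal table)

Standard error: SE = √(p̂(1-p̂)/n) = √(0.705000×0.295000/200) = 0.03224709

Margin of error: E = z* × SE = 1.96 × 0.03224709 = 0.063204

Z-interval: p̂ ± E = 0.705000 ± 0.063204 = (0.641796, 0.768204)

Rounded to 4 decimal places:

(0.6418, 0.7682)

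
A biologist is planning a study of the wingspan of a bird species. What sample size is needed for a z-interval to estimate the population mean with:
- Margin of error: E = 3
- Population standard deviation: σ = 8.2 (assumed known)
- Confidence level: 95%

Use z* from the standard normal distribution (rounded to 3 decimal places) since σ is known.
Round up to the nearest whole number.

Using z* since population σ is known (z-interval formula).

For 95% confidence, z* = 1.96 (from standard normal table)

Sample size formula for z-interval: n = (z*σ/E)²

n = (1.96 × 8.2 / 3)²
  = (5.357333)²
  = 28.7010

Round up to the nearest whole number: n = 29

29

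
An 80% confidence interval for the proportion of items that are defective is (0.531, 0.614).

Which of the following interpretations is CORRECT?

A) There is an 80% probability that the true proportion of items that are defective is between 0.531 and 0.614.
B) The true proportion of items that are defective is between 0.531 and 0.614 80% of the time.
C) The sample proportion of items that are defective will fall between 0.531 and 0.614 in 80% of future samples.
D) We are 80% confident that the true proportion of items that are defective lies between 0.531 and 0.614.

A confidence interval represents our confidence in the procedure, not a probability statement about the parameter.

Key concept: If we repeated this sampling process many times and computed an 80% CI each time, about 80% of those intervals would contain the true population parameter.

For this specific interval (0.531, 0.614):
- Midpoint (point estimate): 0.5725
- Margin of error: 0.0415

The correct interpretation is the one stating confidence that the true parameter lies in the interval — option D.

D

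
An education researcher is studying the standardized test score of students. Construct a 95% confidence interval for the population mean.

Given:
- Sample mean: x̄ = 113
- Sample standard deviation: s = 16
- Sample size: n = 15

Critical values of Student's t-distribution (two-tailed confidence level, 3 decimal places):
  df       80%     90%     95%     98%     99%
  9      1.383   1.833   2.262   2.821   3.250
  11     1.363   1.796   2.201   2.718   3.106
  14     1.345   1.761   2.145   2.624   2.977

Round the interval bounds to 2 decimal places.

The population standard deviation σ is unknown (only the sample standard deviation s is given), so use a t-interval with df = n - 1 = 15 - 1 = 14.

For 95% confidence with df = 14, t* = 2.145 (from t-table)

Standard error: SE = s/√n = 16/√15 = 4.131182

Margin of error: E = t* × SE = 2.145 × 4.131182 = 8.8614

T-interval: x̄ ± E = 113 ± 8.8614 = (104.1386, 121.8614)

Rounded to 2 decimal places:

(104.14, 121.86)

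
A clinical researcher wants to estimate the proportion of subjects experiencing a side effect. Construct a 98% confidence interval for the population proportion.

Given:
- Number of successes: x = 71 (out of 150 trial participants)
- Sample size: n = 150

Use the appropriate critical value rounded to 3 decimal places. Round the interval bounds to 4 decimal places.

Sample proportion: p̂ = 71/150 = 0.473333

Check conditions for normal approximation:
  np̂ = 71 ≥ 10 ✓
  n(1-p̂) = 79 ≥ 10 ✓

The sample is large enough, so use a z-interval (normal approximation) for the proportion.

For 98% confidence, z* = 2.326 (from standard normal table)

Standard error: SE = √(p̂(1-p̂)/n) = √(0.473333×0.526667/150) = 0.04076673

Margin of error: E = z* × SE = 2.326 × 0.04076673 = 0.094823

Z-interval: p̂ ± E = 0.473333 ± 0.094823 = (0.378510, 0.568157)

Rounded to 4 decimal places:

(0.3785, 0.5682)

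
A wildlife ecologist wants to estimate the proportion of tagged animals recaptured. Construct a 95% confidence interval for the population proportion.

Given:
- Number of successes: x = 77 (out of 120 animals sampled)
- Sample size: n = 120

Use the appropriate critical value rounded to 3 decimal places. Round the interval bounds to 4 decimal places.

Sample proportion: p̂ = 77/120 = 0.641667

Check conditions for normal approximation:
  np̂ = 77 ≥ 10 ✓
  n(1-p̂) = 43 ≥ 10 ✓

The sample is large enough, so use a z-interval (normal approximation) for the proportion.

For 95% confidence, z* = 1.96 (from standard normal table)

Standard error: SE = √(p̂(1-p̂)/n) = √(0.641667×0.358333/120) = 0.04377314

Margin of error: E = z* × SE = 1.96 × 0.04377314 = 0.085795

Z-interval: p̂ ± E = 0.641667 ± 0.085795 = (0.555871, 0.727462)

Rounded to 4 decimal places:

(0.5559, 0.7275)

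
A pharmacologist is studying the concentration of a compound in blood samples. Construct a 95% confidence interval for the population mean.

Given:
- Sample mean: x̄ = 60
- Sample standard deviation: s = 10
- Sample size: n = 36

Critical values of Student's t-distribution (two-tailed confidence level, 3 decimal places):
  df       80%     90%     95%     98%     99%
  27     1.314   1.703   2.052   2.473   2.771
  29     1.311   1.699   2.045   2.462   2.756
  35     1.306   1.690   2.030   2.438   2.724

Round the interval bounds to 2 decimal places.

The population standard deviation σ is unknown (only the sample standard deviation s is given), so use a t-interval with df = n - 1 = 36 - 1 = 35.

For 95% confidence with df = 35, t* = 2.030 (from t-table)

Standard error: SE = s/√n = 10/√36 = 1.666667

Margin of error: E = t* × SE = 2.030 × 1.666667 = 3.3833

T-interval: x̄ ± E = 60 ± 3.3833 = (56.6167, 63.3833)

Rounded to 2 decimal places:

(56.62, 63.38)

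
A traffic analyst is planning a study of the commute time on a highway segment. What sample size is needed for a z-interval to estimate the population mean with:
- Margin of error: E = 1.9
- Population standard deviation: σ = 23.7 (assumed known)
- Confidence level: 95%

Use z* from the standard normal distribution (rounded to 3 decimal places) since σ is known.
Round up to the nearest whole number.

Using z* since population σ is known (z-interval formula).

For 95% confidence, z* = 1.96 (from standard normal table)

Sample size formula for z-interval: n = (z*σ/E)²

n = (1.96 × 23.7 / 1.9)²
  = (24.448421)²
  = 597.7253

Round up to the nearest whole number: n = 598

598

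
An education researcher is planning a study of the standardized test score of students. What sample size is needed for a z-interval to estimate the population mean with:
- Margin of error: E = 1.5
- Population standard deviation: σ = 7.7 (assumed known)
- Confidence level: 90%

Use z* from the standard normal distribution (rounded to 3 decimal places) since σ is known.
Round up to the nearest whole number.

Using z* since population σ is known (z-interval formula).

For 90% confidence, z* = 1.645 (from standard normal table)

Sample size formula for z-interval: n = (z*σ/E)²

n = (1.645 × 7.7 / 1.5)²
  = (8.444333)²
  = 71.3068

Round up to the nearest whole number: n = 72

72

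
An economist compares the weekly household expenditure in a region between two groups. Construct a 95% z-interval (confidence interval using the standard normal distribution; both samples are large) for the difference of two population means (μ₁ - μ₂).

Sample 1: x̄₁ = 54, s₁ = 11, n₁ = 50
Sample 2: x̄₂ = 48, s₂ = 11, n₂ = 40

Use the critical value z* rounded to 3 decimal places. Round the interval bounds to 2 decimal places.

Both samples are large (n₁ = 50 ≥ 30, n₂ = 40 ≥ 30), so a z-interval for the difference of means applies.

Point estimate: x̄₁ - x̄₂ = 54 - 48 = 6

Standard error: SE = √(s₁²/n₁ + s₂²/n₂)
= √(11²/50 + 11²/40)
= √(2.420000 + 3.025000)
= 2.333452

For 95% confidence, z* = 1.96 (from standard normal table)
Margin of error: E = z* × SE = 1.96 × 2.333452 = 4.5736

Z-interval: (x̄₁ - x̄₂) ± E = 6 ± 4.5736 = (1.4264, 10.5736)

Rounded to 2 decimal places:

(1.43, 10.57)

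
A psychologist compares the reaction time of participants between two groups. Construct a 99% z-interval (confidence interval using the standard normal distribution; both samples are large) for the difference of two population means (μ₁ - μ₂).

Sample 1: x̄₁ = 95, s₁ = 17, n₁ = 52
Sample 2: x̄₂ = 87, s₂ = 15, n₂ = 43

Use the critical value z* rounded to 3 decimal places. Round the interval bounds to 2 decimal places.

Both samples are large (n₁ = 52 ≥ 30, n₂ = 43 ≥ 30), so a z-interval for the difference of means applies.

Point estimate: x̄₁ - x̄₂ = 95 - 87 = 8

Standard error: SE = √(s₁²/n₁ + s₂²/n₂)
= √(17²/52 + 15²/43)
= √(5.557692 + 5.232558)
= 3.284852

For 99% confidence, z* = 2.576 (from standard normal table)
Margin of error: E = z* × SE = 2.576 × 3.284852 = 8.4618

Z-interval: (x̄₁ - x̄₂) ± E = 8 ± 8.4618 = (-0.4618, 16.4618)

Rounded to 2 decimal places:

(-0.46, 16.46)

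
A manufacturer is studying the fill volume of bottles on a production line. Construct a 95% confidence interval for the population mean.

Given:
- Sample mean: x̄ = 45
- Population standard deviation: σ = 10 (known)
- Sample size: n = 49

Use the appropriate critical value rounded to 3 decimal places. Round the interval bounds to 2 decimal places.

The population standard deviation σ is known, so use a z-interval (standard normal critical value).

For 95% confidence, z* = 1.96 (from standard normal table)

Standard error: SE = σ/√n = 10/√49 = 1.428571

Margin of error: E = z* × SE = 1.96 × 1.428571 = 2.8000

Z-interval: x̄ ± E = 45 ± 2.8000 = (42.2000, 47.8000)

Rounded to 2 decimal places:

(42.20, 47.80)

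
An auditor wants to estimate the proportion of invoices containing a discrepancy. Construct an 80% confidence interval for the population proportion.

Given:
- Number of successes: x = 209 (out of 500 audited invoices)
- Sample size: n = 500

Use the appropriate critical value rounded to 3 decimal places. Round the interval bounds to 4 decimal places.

Sample proportion: p̂ = 209/500 = 0.418000

Check conditions for normal approximation:
  np̂ = 209 ≥ 10 ✓
  n(1-p̂) = 291 ≥ 10 ✓

The sample is large enough, so use a z-interval (normal approximation) for the proportion.

For 80% confidence, z* = 1.282 (from standard normal table)

Standard error: SE = √(p̂(1-p̂)/n) = √(0.418000×0.582000/500) = 0.02205792

Margin of error: E = z* × SE = 1.282 × 0.02205792 = 0.028278

Z-interval: p̂ ± E = 0.418000 ± 0.028278 = (0.389722, 0.446278)

Rounded to 4 decimal places:

(0.3897, 0.4463)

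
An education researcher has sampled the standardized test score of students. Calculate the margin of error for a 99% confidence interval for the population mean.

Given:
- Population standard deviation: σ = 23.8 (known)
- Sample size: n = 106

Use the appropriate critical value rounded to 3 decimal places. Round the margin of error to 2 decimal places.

The population standard deviation σ is known, so use the z-interval margin of error formula.

For 99% confidence, z* = 2.576 (from standard normal table)

Margin of error formula for z-interval: E = z* × σ/√n

E = 2.576 × 23.8/√106
  = 2.576 × 2.311660
  = 5.9548

Rounded to 2 decimal places:

5.95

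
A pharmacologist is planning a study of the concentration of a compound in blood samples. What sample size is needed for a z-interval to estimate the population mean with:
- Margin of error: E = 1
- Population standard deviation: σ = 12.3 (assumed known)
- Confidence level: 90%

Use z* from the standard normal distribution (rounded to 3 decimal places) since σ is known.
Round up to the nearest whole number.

Using z* since population σ is known (z-interval formula).

For 90% confidence, z* = 1.645 (from standard normal table)

Sample size formula for z-interval: n = (z*σ/E)²

n = (1.645 × 12.3 / 1)²
  = (20.233500)²
  = 409.3945

Round up to the nearest whole number: n = 410

410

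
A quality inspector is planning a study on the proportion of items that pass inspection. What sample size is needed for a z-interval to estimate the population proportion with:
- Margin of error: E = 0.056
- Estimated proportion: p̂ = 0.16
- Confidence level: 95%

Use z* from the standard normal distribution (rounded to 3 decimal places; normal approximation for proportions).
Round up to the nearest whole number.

Using z* for proportion z-interval (normal approximation).

For 95% confidence, z* = 1.96 (from standard normal table)

Sample size formula for proportion z-interval: n = z*²p̂(1-p̂)/E²

n = 1.96² × 0.16 × 0.84 / 0.056²
  = 3.8416 × 0.1344 / 0.003136
  = 164.6400

Round up to the nearest whole number: n = 165

165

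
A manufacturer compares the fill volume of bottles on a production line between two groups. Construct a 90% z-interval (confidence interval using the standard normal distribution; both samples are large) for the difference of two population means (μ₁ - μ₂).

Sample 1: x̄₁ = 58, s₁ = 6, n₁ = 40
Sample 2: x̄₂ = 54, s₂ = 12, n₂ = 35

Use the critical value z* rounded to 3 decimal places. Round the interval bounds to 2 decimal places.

Both samples are large (n₁ = 40 ≥ 30, n₂ = 35 ≥ 30), so a z-interval for the difference of means applies.

Point estimate: x̄₁ - x̄₂ = 58 - 54 = 4

Standard error: SE = √(s₁²/n₁ + s₂²/n₂)
= √(6²/40 + 12²/35)
= √(0.900000 + 4.114286)
= 2.239260

For 90% confidence, z* = 1.645 (from standard normal table)
Margin of error: E = z* × SE = 1.645 × 2.239260 = 3.6836

Z-interval: (x̄₁ - x̄₂) ± E = 4 ± 3.6836 = (0.3164, 7.6836)

Rounded to 2 decimal places:

(0.32, 7.68)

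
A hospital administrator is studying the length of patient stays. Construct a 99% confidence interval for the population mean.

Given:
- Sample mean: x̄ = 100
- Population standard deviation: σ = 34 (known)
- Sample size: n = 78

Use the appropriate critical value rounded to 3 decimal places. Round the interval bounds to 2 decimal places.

The population standard deviation σ is known, so use a z-interval (standard normal critical value).

For 99% confidence, z* = 2.576 (from standard normal table)

Standard error: SE = σ/√n = 34/√78 = 3.849742

Margin of error: E = z* × SE = 2.576 × 3.849742 = 9.9169

Z-interval: x̄ ± E = 100 ± 9.9169 = (90.0831, 109.9169)

Rounded to 2 decimal places:

(90.08, 109.92)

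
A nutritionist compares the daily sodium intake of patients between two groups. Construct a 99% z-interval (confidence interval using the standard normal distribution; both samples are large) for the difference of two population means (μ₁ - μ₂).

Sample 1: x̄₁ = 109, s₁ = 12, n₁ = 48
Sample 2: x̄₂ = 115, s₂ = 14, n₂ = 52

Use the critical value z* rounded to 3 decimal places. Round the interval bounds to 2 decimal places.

Both samples are large (n₁ = 48 ≥ 30, n₂ = 52 ≥ 30), so a z-interval for the difference of means applies.

Point estimate: x̄₁ - x̄₂ = 109 - 115 = -6

Standard error: SE = √(s₁²/n₁ + s₂²/n₂)
= √(12²/48 + 14²/52)
= √(3.000000 + 3.769231)
= 2.601775

For 99% confidence, z* = 2.576 (from standard normal table)
Margin of error: E = z* × SE = 2.576 × 2.601775 = 6.7022

Z-interval: (x̄₁ - x̄₂) ± E = -6 ± 6.7022 = (-12.7022, 0.7022)

Rounded to 2 decimal places:

(-12.70, 0.70)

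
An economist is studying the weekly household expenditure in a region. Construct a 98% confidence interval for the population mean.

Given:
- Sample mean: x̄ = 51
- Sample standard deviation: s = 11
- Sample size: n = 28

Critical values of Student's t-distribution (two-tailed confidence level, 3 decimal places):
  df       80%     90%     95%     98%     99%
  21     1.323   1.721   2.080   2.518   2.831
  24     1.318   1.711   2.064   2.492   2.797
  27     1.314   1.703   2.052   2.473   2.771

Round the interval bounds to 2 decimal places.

The population standard deviation σ is unknown (only the sample standard deviation s is given), so use a t-interval with df = n - 1 = 28 - 1 = 27.

For 98% confidence with df = 27, t* = 2.473 (from t-table)

Standard error: SE = s/√n = 11/√28 = 2.078805

Margin of error: E = t* × SE = 2.473 × 2.078805 = 5.1409

T-interval: x̄ ± E = 51 ± 5.1409 = (45.8591, 56.1409)

Rounded to 2 decimal places:

(45.86, 56.14)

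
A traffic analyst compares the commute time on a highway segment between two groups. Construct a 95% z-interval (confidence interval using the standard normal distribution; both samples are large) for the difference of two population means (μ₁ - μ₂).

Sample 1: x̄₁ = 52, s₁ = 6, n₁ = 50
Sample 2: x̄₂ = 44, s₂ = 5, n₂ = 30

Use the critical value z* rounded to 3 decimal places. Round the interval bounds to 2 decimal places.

Both samples are large (n₁ = 50 ≥ 30, n₂ = 30 ≥ 30), so a z-interval for the difference of means applies.

Point estimate: x̄₁ - x̄₂ = 52 - 44 = 8

Standard error: SE = √(s₁²/n₁ + s₂²/n₂)
= √(6²/50 + 5²/30)
= √(0.720000 + 0.833333)
= 1.246328

For 95% confidence, z* = 1.96 (from standard normal table)
Margin of error: E = z* × SE = 1.96 × 1.246328 = 2.4428

Z-interval: (x̄₁ - x̄₂) ± E = 8 ± 2.4428 = (5.5572, 10.4428)

Rounded to 2 decimal places:

(5.56, 10.44)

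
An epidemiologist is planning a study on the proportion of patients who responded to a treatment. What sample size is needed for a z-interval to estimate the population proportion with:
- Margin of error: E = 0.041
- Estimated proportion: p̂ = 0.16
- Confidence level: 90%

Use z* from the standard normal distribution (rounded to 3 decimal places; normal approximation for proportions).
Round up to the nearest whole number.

Using z* for proportion z-interval (normal approximation).

For 90% confidence, z* = 1.645 (from standard normal table)

Sample size formula for proportion z-interval: n = z*²p̂(1-p̂)/E²

n = 1.645² × 0.16 × 0.84 / 0.041²
  = 2.706025 × 0.1344 / 0.001681
  = 216.3532

Round up to the nearest whole number: n = 217

217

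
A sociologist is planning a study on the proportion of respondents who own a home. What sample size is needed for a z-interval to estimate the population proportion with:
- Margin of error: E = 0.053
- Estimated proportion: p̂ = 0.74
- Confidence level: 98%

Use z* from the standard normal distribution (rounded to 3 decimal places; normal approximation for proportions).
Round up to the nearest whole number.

Using z* for proportion z-interval (normal approximation).

For 98% confidence, z* = 2.326 (from standard normal table)

Sample size formula for proportion z-interval: n = z*²p̂(1-p̂)/E²

n = 2.326² × 0.74 × 0.26 / 0.053²
  = 5.410276 × 0.1924 / 0.002809
  = 370.5721

Round up to the nearest whole number: n = 371

371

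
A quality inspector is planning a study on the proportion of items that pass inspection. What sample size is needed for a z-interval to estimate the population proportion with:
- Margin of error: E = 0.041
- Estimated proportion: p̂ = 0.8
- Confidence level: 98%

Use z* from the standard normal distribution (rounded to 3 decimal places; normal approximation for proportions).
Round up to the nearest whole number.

Using z* for proportion z-interval (normal approximation).

For 98% confidence, z* = 2.326 (from standard normal table)

Sample size formula for proportion z-interval: n = z*²p̂(1-p̂)/E²

n = 2.326² × 0.8 × 0.2 / 0.041²
  = 5.410276 × 0.16 / 0.001681
  = 514.9579

Round up to the nearest whole number: n = 515

515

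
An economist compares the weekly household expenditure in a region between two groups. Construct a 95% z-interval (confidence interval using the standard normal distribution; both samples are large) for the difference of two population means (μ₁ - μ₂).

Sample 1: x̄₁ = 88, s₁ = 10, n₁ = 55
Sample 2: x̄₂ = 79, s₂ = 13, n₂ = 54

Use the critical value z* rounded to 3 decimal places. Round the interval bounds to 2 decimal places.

Both samples are large (n₁ = 55 ≥ 30, n₂ = 54 ≥ 30), so a z-interval for the difference of means applies.

Point estimate: x̄₁ - x̄₂ = 88 - 79 = 9

Standard error: SE = √(s₁²/n₁ + s₂²/n₂)
= √(10²/55 + 13²/54)
= √(1.818182 + 3.129630)
= 2.224368

For 95% confidence, z* = 1.96 (from standard normal table)
Margin of error: E = z* × SE = 1.96 × 2.224368 = 4.3598

Z-interval: (x̄₁ - x̄₂) ± E = 9 ± 4.3598 = (4.6402, 13.3598)

Rounded to 2 decimal places:

(4.64, 13.36)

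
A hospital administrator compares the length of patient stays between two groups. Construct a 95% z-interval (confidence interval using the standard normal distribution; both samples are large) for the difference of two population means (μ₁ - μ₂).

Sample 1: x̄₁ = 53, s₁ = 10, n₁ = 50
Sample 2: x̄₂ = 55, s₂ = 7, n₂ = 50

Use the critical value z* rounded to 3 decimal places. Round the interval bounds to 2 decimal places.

Both samples are large (n₁ = 50 ≥ 30, n₂ = 50 ≥ 30), so a z-interval for the difference of means applies.

Point estimate: x̄₁ - x̄₂ = 53 - 55 = -2

Standard error: SE = √(s₁²/n₁ + s₂²/n₂)
= √(10²/50 + 7²/50)
= √(2.000000 + 0.980000)
= 1.726268

For 95% confidence, z* = 1.96 (from standard normal table)
Margin of error: E = z* × SE = 1.96 × 1.726268 = 3.3835

Z-interval: (x̄₁ - x̄₂) ± E = -2 ± 3.3835 = (-5.3835, 1.3835)

Rounded to 2 decimal places:

(-5.38, 1.38)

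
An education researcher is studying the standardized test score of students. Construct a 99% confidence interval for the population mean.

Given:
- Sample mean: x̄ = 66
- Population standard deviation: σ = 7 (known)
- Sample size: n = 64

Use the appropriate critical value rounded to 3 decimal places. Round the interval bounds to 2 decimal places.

The population standard deviation σ is known, so use a z-interval (standard normal critical value).

For 99% confidence, z* = 2.576 (from standard normal table)

Standard error: SE = σ/√n = 7/√64 = 0.875000

Margin of error: E = z* × SE = 2.576 × 0.875000 = 2.2540

Z-interval: x̄ ± E = 66 ± 2.2540 = (63.7460, 68.2540)

Rounded to 2 decimal places:

(63.75, 68.25)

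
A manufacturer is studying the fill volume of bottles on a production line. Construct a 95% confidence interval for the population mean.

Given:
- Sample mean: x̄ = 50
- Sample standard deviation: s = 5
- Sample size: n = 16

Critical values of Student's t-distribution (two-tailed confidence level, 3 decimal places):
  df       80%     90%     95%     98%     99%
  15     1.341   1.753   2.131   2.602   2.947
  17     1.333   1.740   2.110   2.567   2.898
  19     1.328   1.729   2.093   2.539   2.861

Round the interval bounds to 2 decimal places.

The population standard deviation σ is unknown (only the sample standard deviation s is given), so use a t-interval with df = n - 1 = 16 - 1 = 15.

For 95% confidence with df = 15, t* = 2.131 (from t-table)

Standard error: SE = s/√n = 5/√16 = 1.250000

Margin of error: E = t* × SE = 2.131 × 1.250000 = 2.6637

T-interval: x̄ ± E = 50 ± 2.6637 = (47.3362, 52.6638)

Rounded to 2 decimal places:

(47.34, 52.66)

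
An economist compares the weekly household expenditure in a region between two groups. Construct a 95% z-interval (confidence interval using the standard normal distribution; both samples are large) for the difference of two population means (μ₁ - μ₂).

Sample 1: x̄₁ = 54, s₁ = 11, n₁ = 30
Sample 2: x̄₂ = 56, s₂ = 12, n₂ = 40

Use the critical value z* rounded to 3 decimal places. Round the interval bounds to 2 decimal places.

Both samples are large (n₁ = 30 ≥ 30, n₂ = 40 ≥ 30), so a z-interval for the difference of means applies.

Point estimate: x̄₁ - x̄₂ = 54 - 56 = -2

Standard error: SE = √(s₁²/n₁ + s₂²/n₂)
= √(11²/30 + 12²/40)
= √(4.033333 + 3.600000)
= 2.762849

For 95% confidence, z* = 1.96 (from standard normal table)
Margin of error: E = z* × SE = 1.96 × 2.762849 = 5.4152

Z-interval: (x̄₁ - x̄₂) ± E = -2 ± 5.4152 = (-7.4152, 3.4152)

Rounded to 2 decimal places:

(-7.42, 3.42)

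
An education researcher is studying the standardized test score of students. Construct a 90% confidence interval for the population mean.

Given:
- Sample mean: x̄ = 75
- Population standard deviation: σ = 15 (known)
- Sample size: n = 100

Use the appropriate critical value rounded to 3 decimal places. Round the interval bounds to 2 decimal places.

The population standard deviation σ is known, so use a z-interval (standard normal critical value).

For 90% confidence, z* = 1.645 (from standard normal table)

Standard error: SE = σ/√n = 15/√100 = 1.500000

Margin of error: E = z* × SE = 1.645 × 1.500000 = 2.4675

Z-interval: x̄ ± E = 75 ± 2.4675 = (72.5325, 77.4675)

Rounded to 2 decimal places:

(72.53, 77.47)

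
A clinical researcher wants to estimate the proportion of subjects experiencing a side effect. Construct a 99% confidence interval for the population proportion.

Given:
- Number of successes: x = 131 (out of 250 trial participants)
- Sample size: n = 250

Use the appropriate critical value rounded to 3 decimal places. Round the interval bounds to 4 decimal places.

Sample proportion: p̂ = 131/250 = 0.524000

Check conditions for normal approximation:
  np̂ = 131 ≥ 10 ✓
  n(1-p̂) = 119 ≥ 10 ✓

The sample is large enough, so use a z-interval (normal approximation) for the proportion.

For 99% confidence, z* = 2.576 (from standard normal table)

Standard error: SE = √(p̂(1-p̂)/n) = √(0.524000×0.476000/250) = 0.03158633

Margin of error: E = z* × SE = 2.576 × 0.03158633 = 0.081366

Z-interval: p̂ ± E = 0.524000 ± 0.081366 = (0.442634, 0.605366)

Rounded to 4 decimal places:

(0.4426, 0.6054)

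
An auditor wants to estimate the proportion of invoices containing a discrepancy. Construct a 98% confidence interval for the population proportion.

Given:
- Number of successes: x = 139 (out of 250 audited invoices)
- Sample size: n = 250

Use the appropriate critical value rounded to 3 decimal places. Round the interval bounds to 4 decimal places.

Sample proportion: p̂ = 139/250 = 0.556000

Check conditions for normal approximation:
  np̂ = 139 ≥ 10 ✓
  n(1-p̂) = 111 ≥ 10 ✓

The sample is large enough, so use a z-interval (normal approximation) for the proportion.

For 98% confidence, z* = 2.326 (from standard normal table)

Standard error: SE = √(p̂(1-p̂)/n) = √(0.556000×0.444000/250) = 0.03142381

Margin of error: E = z* × SE = 2.326 × 0.03142381 = 0.073092

Z-interval: p̂ ± E = 0.556000 ± 0.073092 = (0.482908, 0.629092)

Rounded to 4 decimal places:

(0.4829, 0.6291)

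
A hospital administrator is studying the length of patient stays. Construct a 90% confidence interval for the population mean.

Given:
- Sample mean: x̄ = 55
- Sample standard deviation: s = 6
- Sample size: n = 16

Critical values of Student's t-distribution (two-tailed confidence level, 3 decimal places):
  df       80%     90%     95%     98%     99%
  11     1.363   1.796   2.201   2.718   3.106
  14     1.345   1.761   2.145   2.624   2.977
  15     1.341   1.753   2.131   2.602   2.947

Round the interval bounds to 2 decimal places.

The population standard deviation σ is unknown (only the sample standard deviation s is given), so use a t-interval with df = n - 1 = 16 - 1 = 15.

For 90% confidence with df = 15, t* = 1.753 (from t-table)

Standard error: SE = s/√n = 6/√16 = 1.500000

Margin of error: E = t* × SE = 1.753 × 1.500000 = 2.6295

T-interval: x̄ ± E = 55 ± 2.6295 = (52.3705, 57.6295)

Rounded to 2 decimal places:

(52.37, 57.63)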